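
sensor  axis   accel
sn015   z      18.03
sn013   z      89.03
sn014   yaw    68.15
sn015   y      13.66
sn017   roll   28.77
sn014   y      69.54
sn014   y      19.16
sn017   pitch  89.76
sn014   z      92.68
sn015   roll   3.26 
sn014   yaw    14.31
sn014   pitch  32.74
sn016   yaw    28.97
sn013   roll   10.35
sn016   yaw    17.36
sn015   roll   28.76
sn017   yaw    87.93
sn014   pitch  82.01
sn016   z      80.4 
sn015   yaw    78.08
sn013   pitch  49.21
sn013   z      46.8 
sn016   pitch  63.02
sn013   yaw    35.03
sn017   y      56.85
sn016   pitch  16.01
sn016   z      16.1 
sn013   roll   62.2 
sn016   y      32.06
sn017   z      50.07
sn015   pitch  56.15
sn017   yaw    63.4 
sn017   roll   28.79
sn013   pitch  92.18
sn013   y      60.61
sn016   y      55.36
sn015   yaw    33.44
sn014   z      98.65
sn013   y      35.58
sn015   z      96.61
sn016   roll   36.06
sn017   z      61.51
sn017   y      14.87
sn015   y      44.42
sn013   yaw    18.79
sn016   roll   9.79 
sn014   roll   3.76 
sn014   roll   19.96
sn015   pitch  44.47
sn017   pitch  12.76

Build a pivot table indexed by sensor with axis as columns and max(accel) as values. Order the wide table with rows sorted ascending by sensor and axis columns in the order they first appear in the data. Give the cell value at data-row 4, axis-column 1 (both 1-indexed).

80.4

With rows sorted ascending by sensor, row 4 is sensor=sn016. axis columns in first-appearance order: z, yaw, y, roll, pitch; column 1 is z.
Long rows with sensor=sn016, axis=z: max(80.4, 16.1) = 80.4.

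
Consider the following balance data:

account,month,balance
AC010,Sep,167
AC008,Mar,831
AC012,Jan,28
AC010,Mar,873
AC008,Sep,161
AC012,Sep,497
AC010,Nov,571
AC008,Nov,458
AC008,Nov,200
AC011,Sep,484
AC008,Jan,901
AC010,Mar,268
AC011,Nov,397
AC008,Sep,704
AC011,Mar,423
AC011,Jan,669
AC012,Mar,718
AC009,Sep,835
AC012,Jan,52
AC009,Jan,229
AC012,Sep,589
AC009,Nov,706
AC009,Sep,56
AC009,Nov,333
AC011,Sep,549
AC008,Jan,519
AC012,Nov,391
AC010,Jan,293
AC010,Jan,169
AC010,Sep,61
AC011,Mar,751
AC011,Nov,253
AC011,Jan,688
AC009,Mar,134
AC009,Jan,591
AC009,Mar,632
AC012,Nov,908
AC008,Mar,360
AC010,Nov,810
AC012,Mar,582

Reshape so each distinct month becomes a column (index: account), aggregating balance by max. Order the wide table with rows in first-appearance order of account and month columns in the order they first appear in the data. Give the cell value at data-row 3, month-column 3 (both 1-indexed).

With rows in first-appearance order of account, row 3 is account=AC012. month columns in first-appearance order: Sep, Mar, Jan, Nov; column 3 is Jan.
Long rows with account=AC012, month=Jan: max(28, 52) = 52.

52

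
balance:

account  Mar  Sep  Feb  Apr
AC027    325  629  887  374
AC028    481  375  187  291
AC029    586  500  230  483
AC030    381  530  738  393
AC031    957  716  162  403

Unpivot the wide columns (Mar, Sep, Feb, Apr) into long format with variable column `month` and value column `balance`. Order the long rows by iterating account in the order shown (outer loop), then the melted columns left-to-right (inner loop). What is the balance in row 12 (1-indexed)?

20 rows total (5 × 4). Row 12: index ⌊(12-1)/4⌋ = 2 into account → AC029; (12-1) mod 4 = 3 into the melted columns → Apr.
So row 12 is (AC029, Apr, 483); balance = 483.

483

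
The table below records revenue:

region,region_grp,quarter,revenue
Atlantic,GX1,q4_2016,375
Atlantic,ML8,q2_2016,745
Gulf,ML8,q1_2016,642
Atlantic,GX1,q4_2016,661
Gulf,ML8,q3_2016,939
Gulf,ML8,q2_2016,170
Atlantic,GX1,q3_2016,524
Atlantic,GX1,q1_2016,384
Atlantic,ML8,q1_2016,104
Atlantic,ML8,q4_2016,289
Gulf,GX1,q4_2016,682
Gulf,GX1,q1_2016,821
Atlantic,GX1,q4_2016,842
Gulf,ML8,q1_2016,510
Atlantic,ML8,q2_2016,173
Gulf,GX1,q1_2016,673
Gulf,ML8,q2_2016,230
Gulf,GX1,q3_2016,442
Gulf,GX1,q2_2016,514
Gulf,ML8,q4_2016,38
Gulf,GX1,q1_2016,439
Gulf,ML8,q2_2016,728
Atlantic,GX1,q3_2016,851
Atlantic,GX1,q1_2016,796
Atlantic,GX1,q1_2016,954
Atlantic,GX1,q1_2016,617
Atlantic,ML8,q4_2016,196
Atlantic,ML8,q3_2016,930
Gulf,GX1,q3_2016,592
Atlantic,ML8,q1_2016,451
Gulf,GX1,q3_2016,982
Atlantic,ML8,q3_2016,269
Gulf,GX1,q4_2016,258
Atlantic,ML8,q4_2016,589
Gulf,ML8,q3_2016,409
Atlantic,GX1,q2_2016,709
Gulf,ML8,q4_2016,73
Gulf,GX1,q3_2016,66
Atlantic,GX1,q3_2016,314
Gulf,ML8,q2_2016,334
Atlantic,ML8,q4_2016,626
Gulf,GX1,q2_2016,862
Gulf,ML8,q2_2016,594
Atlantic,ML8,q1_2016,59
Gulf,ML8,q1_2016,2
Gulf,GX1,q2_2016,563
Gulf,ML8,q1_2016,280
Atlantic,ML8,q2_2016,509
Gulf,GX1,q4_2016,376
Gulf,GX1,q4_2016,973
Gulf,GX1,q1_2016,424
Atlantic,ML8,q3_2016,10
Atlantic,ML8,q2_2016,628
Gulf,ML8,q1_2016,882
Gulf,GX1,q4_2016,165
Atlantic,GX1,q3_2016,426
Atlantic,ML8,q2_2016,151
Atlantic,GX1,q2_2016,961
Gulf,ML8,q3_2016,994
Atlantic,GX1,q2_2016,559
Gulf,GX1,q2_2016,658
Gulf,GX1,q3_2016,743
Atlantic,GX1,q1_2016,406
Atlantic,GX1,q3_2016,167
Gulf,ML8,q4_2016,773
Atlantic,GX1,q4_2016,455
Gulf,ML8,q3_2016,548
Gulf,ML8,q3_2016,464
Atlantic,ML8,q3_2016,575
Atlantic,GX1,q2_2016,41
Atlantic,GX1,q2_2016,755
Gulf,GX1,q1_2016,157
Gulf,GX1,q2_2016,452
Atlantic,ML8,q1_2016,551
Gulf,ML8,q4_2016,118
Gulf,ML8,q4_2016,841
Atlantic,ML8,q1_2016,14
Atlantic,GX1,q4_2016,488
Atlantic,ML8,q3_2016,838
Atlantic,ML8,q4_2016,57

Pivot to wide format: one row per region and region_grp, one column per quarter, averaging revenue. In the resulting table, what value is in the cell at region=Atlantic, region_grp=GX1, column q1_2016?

Rows with region=Atlantic, region_grp=GX1 and quarter=q1_2016: revenue values are 384, 796, 954, 617, 406.
(384 + 796 + 954 + 617 + 406) / 5 = 631.40.

631.40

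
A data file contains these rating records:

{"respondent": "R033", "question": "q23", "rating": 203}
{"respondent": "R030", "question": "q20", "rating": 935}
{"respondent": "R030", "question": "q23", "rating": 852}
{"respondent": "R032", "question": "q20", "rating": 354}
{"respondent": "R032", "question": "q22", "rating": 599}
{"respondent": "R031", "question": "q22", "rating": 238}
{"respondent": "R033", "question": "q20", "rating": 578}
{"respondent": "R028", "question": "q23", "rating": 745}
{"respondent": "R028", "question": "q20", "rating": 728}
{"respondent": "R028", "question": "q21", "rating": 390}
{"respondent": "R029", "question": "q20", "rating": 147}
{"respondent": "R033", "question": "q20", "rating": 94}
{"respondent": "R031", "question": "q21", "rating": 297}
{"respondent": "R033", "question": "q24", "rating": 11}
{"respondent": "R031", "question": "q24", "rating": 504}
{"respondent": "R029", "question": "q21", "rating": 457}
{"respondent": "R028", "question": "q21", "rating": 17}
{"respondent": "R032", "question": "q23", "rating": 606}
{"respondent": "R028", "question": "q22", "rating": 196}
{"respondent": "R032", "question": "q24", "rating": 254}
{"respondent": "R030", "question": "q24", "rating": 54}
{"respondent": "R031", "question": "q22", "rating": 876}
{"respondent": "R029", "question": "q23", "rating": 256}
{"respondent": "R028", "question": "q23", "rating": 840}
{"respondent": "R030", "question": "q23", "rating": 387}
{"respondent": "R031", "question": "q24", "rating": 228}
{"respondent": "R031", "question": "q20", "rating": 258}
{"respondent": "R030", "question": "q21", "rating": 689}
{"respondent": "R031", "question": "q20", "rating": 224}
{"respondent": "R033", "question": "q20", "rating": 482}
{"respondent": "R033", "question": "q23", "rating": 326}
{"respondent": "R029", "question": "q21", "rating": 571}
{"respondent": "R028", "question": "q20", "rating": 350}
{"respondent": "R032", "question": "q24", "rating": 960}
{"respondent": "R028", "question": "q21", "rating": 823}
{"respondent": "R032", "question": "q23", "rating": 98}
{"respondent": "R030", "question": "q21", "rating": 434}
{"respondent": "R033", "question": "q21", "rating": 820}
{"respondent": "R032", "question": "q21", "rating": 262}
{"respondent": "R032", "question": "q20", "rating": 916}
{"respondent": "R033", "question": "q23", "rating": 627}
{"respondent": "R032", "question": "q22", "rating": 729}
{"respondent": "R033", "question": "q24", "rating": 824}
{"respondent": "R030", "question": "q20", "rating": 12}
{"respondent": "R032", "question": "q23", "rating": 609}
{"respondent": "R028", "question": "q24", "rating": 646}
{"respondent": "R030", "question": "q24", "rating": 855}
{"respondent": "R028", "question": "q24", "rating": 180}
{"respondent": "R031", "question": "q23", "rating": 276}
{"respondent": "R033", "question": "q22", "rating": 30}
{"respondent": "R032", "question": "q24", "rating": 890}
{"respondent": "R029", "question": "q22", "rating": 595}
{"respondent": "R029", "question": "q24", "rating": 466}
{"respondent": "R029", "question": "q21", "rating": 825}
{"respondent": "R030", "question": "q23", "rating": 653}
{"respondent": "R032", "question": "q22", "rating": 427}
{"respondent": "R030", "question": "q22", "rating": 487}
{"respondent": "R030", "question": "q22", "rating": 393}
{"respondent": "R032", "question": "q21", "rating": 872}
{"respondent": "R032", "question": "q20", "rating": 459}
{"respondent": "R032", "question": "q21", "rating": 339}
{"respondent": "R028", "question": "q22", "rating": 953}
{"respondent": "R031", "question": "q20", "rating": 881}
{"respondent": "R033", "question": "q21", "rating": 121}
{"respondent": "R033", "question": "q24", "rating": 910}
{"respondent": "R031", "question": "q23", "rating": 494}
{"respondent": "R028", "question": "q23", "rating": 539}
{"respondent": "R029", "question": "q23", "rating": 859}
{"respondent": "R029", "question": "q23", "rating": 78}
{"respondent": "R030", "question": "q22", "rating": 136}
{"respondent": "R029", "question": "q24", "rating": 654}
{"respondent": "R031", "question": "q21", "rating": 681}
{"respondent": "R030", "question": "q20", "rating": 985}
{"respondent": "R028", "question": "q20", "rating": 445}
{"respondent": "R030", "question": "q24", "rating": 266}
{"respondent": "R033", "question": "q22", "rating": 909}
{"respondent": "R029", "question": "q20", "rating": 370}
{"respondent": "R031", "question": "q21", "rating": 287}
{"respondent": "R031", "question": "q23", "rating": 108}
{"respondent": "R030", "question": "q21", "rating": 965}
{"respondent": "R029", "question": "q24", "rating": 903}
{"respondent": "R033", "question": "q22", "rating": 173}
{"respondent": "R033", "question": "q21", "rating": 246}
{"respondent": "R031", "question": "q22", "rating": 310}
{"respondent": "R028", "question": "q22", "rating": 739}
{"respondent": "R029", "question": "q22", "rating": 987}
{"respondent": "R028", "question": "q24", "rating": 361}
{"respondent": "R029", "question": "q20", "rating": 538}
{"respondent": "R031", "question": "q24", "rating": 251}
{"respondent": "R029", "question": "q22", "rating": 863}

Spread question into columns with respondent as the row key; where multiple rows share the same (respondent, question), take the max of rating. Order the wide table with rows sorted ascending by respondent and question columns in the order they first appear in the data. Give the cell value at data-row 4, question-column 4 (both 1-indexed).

With rows sorted ascending by respondent, row 4 is respondent=R031. question columns in first-appearance order: q23, q20, q22, q21, q24; column 4 is q21.
Long rows with respondent=R031, question=q21: max(297, 681, 287) = 681.

681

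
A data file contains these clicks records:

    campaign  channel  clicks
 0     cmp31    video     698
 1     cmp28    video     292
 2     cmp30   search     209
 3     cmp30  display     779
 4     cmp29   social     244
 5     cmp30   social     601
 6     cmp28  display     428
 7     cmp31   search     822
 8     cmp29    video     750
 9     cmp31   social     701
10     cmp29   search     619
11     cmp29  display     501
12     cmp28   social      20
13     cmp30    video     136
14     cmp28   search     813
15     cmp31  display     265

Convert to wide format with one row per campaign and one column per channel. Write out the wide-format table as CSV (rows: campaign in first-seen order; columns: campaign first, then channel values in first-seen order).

campaign,video,search,display,social
cmp31,698,822,265,701
cmp28,292,813,428,20
cmp30,136,209,779,601
cmp29,750,619,501,244

Columns: campaign plus the 4 distinct channel values (video, search, display, social).
For example, row cmp31 column video takes clicks=698 from the long row (cmp31, video).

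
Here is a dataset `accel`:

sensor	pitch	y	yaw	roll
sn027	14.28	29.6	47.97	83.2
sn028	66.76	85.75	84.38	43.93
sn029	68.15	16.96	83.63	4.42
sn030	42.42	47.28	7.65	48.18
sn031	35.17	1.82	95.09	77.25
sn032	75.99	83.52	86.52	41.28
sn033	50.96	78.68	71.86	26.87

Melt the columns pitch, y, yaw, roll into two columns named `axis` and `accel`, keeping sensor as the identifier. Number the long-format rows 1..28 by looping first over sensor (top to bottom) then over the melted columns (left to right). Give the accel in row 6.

85.75

28 rows total (7 × 4). Row 6: index ⌊(6-1)/4⌋ = 1 into sensor → sn028; (6-1) mod 4 = 1 into the melted columns → y.
So row 6 is (sn028, y, 85.75); accel = 85.75.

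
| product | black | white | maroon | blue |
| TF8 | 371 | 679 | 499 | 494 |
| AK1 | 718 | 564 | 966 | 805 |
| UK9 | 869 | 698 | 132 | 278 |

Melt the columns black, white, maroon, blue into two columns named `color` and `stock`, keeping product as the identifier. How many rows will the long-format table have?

3 product values × 4 melted columns = 12 rows.

12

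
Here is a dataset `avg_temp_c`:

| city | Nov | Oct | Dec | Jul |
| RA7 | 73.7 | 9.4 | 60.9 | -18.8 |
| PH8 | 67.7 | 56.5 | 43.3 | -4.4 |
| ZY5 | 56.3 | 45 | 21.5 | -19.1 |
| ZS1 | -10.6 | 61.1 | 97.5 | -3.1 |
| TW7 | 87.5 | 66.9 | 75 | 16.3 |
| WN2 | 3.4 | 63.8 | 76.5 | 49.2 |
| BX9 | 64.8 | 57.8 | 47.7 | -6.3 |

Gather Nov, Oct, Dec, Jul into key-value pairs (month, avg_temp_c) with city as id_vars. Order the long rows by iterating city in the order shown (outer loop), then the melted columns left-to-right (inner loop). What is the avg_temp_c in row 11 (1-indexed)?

28 rows total (7 × 4). Row 11: index ⌊(11-1)/4⌋ = 2 into city → ZY5; (11-1) mod 4 = 2 into the melted columns → Dec.
So row 11 is (ZY5, Dec, 21.5); avg_temp_c = 21.5.

21.5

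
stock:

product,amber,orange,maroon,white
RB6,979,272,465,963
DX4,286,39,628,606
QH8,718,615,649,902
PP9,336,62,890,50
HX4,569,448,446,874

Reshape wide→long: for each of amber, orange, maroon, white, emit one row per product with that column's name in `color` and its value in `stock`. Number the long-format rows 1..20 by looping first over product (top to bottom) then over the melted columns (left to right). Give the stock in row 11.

649

20 rows total (5 × 4). Row 11: index ⌊(11-1)/4⌋ = 2 into product → QH8; (11-1) mod 4 = 2 into the melted columns → maroon.
So row 11 is (QH8, maroon, 649); stock = 649.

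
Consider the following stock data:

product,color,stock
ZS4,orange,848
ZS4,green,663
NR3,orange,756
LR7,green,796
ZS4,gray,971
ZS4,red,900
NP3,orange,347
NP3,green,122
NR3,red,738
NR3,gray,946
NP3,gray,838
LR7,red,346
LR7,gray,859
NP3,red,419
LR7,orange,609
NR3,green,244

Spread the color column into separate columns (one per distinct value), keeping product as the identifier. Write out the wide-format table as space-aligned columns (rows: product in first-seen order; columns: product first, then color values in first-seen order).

product  orange  green  gray  red
ZS4      848     663    971   900
NR3      756     244    946   738
LR7      609     796    859   346
NP3      347     122    838   419

Columns: product plus the 4 distinct color values (orange, green, gray, red).
For example, row ZS4 column orange takes stock=848 from the long row (ZS4, orange).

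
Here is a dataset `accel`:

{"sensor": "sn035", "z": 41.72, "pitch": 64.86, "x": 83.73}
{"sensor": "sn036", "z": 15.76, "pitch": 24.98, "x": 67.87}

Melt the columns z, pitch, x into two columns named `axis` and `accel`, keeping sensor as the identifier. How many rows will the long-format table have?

6

2 sensor values × 3 melted columns = 6 rows.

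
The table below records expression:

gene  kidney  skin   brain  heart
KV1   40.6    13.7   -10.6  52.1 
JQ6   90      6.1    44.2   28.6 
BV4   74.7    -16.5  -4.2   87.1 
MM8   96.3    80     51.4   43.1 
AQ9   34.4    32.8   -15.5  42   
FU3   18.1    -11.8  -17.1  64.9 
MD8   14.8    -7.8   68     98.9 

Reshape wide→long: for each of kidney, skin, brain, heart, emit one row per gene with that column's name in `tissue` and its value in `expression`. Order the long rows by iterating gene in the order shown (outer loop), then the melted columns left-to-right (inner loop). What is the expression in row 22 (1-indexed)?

-11.8

28 rows total (7 × 4). Row 22: index ⌊(22-1)/4⌋ = 5 into gene → FU3; (22-1) mod 4 = 1 into the melted columns → skin.
So row 22 is (FU3, skin, -11.8); expression = -11.8.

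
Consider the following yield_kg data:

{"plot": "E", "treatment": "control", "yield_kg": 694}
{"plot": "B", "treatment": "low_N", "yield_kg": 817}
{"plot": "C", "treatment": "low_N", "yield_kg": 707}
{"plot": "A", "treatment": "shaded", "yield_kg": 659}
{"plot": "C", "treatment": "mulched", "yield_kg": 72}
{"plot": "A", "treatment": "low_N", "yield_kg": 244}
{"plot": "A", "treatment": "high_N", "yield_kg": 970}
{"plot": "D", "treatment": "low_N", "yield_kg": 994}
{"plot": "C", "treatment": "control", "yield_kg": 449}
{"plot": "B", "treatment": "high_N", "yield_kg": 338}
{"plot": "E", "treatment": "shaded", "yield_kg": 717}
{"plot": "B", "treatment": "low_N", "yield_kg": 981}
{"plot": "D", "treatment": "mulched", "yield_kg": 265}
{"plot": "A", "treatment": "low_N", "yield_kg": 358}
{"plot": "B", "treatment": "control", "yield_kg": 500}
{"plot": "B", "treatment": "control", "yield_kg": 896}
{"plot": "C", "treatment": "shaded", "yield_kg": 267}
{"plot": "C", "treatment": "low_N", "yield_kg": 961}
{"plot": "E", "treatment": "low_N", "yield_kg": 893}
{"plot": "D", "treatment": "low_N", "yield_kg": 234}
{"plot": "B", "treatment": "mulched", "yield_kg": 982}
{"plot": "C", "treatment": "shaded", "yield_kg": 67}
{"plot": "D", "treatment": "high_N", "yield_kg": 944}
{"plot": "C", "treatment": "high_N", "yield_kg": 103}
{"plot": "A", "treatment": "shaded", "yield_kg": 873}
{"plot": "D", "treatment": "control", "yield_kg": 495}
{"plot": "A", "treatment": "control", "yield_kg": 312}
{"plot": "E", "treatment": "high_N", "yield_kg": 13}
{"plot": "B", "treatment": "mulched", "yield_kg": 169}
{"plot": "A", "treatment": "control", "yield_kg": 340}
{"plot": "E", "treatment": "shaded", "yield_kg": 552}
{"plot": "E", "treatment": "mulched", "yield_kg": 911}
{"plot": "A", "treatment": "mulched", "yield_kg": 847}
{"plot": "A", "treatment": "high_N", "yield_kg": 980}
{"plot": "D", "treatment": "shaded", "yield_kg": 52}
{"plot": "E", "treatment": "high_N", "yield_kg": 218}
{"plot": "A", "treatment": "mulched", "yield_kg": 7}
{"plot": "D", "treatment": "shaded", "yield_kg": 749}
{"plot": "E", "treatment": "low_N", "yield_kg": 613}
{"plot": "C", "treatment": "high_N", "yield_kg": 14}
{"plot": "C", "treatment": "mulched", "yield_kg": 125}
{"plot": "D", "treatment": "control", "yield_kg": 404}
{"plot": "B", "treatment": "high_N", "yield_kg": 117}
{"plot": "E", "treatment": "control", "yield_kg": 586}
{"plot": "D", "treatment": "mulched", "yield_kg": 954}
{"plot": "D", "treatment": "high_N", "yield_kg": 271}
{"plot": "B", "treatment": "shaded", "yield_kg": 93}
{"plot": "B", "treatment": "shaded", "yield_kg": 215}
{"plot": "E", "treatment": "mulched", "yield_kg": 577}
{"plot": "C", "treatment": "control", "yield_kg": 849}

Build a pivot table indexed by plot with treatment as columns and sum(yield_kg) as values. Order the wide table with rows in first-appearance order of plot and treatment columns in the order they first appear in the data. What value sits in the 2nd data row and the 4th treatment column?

1151

With rows in first-appearance order of plot, row 2 is plot=B. treatment columns in first-appearance order: control, low_N, shaded, mulched, high_N; column 4 is mulched.
Long rows with plot=B, treatment=mulched: 982 + 169 = 1151.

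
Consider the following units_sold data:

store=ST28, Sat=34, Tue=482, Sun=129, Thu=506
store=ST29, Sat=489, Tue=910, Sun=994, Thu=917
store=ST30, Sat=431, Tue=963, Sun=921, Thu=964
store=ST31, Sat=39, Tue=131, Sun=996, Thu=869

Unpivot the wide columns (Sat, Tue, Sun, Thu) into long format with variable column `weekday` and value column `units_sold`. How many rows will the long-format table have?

16

4 store values × 4 melted columns = 16 rows.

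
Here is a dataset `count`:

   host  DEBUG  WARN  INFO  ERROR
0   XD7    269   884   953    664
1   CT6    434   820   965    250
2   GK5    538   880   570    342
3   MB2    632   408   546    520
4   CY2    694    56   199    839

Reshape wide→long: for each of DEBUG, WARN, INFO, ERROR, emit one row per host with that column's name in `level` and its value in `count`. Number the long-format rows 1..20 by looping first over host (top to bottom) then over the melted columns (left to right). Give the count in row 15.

20 rows total (5 × 4). Row 15: index ⌊(15-1)/4⌋ = 3 into host → MB2; (15-1) mod 4 = 2 into the melted columns → INFO.
So row 15 is (MB2, INFO, 546); count = 546.

546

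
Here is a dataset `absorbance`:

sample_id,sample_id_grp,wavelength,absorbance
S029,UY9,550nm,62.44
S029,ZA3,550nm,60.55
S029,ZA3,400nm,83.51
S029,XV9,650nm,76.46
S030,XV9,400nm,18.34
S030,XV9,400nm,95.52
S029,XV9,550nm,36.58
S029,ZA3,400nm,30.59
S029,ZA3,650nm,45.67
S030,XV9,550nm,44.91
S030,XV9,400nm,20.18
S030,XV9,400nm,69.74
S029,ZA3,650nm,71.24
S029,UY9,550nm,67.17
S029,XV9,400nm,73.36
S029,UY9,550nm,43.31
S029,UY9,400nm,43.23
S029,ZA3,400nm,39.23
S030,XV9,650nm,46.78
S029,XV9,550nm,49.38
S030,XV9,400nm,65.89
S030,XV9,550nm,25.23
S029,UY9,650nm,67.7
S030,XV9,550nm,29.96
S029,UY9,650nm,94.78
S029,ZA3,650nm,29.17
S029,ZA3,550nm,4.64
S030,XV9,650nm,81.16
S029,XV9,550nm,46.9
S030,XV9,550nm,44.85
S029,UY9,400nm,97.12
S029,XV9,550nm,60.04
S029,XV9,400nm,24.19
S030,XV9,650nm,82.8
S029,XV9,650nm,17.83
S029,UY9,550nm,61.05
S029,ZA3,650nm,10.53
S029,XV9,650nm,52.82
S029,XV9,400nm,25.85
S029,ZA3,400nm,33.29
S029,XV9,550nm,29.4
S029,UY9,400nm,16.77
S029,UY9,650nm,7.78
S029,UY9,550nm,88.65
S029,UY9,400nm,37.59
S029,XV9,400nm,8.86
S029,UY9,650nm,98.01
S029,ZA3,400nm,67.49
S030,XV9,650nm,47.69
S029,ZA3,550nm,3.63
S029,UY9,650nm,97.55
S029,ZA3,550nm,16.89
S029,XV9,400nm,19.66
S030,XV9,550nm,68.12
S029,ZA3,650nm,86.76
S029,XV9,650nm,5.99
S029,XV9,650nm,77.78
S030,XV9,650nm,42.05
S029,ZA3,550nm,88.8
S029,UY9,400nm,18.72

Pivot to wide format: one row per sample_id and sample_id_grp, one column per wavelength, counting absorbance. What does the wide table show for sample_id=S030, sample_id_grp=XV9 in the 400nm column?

Rows with sample_id=S030, sample_id_grp=XV9 and wavelength=400nm: absorbance values are 18.34, 95.52, 20.18, 69.74, 65.89.
5 rows match — count = 5.

5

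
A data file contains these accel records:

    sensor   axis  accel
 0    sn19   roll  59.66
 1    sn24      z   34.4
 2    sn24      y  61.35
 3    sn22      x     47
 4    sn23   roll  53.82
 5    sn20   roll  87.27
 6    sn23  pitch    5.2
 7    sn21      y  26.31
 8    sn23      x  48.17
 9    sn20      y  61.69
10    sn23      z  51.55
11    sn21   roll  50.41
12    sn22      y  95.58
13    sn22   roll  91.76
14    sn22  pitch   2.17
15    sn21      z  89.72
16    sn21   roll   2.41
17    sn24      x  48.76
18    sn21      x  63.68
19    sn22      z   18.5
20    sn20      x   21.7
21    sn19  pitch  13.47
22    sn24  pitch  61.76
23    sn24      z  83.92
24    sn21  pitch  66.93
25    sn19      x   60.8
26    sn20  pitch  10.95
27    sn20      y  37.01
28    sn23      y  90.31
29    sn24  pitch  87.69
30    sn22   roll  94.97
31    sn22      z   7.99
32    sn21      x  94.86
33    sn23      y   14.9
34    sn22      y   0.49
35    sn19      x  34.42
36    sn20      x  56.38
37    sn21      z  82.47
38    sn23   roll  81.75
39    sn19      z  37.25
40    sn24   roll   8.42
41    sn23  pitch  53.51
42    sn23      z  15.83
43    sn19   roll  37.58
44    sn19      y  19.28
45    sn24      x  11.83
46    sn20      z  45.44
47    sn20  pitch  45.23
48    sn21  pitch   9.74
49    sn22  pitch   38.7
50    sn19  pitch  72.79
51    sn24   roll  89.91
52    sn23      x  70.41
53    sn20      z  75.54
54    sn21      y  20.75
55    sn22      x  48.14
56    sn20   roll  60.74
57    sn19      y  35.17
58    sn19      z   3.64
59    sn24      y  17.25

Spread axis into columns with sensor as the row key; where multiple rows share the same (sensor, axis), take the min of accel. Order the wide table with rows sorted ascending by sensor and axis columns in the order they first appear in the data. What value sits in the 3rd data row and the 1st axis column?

With rows sorted ascending by sensor, row 3 is sensor=sn21. axis columns in first-appearance order: roll, z, y, x, pitch; column 1 is roll.
Long rows with sensor=sn21, axis=roll: min(50.41, 2.41) = 2.41.

2.41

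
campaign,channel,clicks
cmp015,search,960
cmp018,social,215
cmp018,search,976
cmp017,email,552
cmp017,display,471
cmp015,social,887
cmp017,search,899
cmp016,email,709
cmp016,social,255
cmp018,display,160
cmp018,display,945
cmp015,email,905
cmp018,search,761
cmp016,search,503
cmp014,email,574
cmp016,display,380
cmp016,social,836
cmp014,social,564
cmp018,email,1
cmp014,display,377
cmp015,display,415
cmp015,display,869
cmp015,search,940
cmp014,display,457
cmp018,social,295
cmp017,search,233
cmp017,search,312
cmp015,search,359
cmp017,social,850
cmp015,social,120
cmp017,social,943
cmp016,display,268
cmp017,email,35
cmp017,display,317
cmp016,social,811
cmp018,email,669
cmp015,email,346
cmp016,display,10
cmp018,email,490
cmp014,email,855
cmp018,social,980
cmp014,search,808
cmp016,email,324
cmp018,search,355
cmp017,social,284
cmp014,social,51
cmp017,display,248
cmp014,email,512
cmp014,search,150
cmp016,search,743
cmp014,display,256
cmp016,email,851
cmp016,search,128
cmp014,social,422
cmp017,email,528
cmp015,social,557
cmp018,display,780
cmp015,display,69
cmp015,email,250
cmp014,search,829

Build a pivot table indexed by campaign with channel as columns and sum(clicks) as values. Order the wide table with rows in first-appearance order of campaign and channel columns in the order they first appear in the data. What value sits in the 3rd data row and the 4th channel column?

1036

With rows in first-appearance order of campaign, row 3 is campaign=cmp017. channel columns in first-appearance order: search, social, email, display; column 4 is display.
Long rows with campaign=cmp017, channel=display: 471 + 317 + 248 = 1036.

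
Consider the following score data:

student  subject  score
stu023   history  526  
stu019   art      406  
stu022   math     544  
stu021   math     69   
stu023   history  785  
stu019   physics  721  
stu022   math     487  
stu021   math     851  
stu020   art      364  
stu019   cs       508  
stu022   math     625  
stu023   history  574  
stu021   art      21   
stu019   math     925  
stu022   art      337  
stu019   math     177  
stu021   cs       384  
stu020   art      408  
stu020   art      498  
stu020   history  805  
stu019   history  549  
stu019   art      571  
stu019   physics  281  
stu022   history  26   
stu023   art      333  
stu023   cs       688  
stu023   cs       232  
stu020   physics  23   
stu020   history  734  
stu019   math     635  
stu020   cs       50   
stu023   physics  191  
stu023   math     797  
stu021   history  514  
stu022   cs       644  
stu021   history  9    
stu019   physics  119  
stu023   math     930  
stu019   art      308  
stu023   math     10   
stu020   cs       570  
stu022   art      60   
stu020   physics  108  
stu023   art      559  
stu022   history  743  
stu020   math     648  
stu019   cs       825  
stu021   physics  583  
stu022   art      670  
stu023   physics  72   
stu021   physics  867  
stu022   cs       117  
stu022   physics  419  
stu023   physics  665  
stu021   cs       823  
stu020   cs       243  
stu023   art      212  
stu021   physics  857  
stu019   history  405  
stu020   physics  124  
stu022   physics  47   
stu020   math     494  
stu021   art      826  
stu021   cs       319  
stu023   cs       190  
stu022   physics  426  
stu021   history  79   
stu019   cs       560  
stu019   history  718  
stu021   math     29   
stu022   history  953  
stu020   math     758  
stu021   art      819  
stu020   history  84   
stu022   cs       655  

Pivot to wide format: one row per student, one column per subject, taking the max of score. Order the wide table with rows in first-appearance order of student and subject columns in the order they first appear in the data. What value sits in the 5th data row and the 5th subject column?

With rows in first-appearance order of student, row 5 is student=stu020. subject columns in first-appearance order: history, art, math, physics, cs; column 5 is cs.
Long rows with student=stu020, subject=cs: max(50, 570, 243) = 570.

570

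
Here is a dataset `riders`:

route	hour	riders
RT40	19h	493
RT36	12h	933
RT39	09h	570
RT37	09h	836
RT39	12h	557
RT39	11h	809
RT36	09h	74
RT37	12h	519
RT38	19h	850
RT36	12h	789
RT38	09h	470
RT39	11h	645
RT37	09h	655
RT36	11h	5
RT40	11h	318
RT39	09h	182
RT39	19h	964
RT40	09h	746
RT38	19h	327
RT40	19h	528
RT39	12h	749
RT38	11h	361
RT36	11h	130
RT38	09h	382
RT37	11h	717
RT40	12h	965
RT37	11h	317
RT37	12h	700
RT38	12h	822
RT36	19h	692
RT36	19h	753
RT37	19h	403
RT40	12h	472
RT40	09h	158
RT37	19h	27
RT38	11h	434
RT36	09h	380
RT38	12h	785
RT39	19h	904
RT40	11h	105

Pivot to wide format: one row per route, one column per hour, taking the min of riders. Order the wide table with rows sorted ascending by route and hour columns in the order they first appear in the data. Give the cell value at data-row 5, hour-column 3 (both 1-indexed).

With rows sorted ascending by route, row 5 is route=RT40. hour columns in first-appearance order: 19h, 12h, 09h, 11h; column 3 is 09h.
Long rows with route=RT40, hour=09h: min(746, 158) = 158.

158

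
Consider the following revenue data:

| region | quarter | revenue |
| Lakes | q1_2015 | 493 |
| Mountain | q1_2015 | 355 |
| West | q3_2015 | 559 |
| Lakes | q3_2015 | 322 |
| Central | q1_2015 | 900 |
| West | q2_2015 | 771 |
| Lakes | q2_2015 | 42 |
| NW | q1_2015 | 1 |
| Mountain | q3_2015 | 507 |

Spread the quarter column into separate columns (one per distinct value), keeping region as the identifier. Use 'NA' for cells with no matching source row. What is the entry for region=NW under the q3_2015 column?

NA

No long-format row has region=NW and quarter=q3_2015, so the cell is NA.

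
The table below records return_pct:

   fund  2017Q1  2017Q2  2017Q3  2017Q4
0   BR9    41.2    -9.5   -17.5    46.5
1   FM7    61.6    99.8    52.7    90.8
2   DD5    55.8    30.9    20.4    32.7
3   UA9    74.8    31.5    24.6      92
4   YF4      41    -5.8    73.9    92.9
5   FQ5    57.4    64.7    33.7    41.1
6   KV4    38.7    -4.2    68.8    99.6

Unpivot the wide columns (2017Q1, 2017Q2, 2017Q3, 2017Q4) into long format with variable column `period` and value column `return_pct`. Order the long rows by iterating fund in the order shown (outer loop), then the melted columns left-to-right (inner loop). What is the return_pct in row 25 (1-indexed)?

28 rows total (7 × 4). Row 25: index ⌊(25-1)/4⌋ = 6 into fund → KV4; (25-1) mod 4 = 0 into the melted columns → 2017Q1.
So row 25 is (KV4, 2017Q1, 38.7); return_pct = 38.7.

38.7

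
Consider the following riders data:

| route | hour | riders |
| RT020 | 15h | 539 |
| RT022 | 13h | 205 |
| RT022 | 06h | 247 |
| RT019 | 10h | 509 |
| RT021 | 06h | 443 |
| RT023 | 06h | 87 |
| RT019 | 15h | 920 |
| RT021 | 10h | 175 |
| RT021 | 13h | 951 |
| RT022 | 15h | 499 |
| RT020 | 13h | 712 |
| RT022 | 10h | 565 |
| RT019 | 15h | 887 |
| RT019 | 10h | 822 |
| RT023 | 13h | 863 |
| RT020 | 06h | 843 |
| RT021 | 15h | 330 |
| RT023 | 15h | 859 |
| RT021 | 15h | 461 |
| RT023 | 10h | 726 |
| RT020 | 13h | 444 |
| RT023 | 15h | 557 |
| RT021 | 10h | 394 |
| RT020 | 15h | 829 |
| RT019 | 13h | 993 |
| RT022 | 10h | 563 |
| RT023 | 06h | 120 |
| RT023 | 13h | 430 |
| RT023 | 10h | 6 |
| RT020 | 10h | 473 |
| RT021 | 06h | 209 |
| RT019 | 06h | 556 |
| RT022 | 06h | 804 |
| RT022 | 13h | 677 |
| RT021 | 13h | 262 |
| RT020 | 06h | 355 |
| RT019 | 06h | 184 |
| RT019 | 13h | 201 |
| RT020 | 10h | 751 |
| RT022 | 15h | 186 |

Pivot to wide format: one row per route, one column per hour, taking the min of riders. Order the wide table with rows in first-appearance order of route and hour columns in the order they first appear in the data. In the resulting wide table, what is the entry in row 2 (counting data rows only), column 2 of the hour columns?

205

With rows in first-appearance order of route, row 2 is route=RT022. hour columns in first-appearance order: 15h, 13h, 06h, 10h; column 2 is 13h.
Long rows with route=RT022, hour=13h: min(205, 677) = 205.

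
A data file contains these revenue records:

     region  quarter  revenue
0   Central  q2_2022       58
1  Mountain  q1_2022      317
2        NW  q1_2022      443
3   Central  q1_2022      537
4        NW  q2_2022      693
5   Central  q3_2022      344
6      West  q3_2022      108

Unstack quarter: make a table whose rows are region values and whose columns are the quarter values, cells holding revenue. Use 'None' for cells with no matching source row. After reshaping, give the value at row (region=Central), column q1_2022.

537

The long row with region=Central, quarter=q1_2022 has revenue=537.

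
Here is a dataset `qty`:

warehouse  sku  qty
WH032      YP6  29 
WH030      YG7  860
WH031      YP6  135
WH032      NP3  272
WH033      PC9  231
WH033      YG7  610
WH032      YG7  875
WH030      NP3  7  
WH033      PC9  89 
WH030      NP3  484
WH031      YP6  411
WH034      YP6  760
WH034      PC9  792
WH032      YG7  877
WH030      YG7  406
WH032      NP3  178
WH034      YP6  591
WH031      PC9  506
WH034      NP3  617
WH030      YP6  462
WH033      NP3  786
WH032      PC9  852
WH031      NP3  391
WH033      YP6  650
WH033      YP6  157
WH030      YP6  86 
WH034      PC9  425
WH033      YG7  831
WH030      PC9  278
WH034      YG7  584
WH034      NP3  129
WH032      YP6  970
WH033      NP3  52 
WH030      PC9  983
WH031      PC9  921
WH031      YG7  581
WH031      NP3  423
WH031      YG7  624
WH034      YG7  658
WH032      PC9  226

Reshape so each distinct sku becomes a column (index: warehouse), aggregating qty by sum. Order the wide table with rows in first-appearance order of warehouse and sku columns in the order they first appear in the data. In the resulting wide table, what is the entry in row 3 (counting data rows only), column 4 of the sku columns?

1427

With rows in first-appearance order of warehouse, row 3 is warehouse=WH031. sku columns in first-appearance order: YP6, YG7, NP3, PC9; column 4 is PC9.
Long rows with warehouse=WH031, sku=PC9: 506 + 921 = 1427.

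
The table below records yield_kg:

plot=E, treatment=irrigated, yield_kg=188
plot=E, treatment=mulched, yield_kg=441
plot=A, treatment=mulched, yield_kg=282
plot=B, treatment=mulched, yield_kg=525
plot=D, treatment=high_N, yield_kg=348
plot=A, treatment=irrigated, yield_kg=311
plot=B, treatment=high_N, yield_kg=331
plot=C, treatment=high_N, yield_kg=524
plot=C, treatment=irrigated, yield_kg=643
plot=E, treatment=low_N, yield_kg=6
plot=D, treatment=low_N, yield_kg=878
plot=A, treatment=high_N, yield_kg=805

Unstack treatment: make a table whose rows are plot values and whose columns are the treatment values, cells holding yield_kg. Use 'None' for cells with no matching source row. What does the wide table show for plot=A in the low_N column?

None

No long-format row has plot=A and treatment=low_N, so the cell is None.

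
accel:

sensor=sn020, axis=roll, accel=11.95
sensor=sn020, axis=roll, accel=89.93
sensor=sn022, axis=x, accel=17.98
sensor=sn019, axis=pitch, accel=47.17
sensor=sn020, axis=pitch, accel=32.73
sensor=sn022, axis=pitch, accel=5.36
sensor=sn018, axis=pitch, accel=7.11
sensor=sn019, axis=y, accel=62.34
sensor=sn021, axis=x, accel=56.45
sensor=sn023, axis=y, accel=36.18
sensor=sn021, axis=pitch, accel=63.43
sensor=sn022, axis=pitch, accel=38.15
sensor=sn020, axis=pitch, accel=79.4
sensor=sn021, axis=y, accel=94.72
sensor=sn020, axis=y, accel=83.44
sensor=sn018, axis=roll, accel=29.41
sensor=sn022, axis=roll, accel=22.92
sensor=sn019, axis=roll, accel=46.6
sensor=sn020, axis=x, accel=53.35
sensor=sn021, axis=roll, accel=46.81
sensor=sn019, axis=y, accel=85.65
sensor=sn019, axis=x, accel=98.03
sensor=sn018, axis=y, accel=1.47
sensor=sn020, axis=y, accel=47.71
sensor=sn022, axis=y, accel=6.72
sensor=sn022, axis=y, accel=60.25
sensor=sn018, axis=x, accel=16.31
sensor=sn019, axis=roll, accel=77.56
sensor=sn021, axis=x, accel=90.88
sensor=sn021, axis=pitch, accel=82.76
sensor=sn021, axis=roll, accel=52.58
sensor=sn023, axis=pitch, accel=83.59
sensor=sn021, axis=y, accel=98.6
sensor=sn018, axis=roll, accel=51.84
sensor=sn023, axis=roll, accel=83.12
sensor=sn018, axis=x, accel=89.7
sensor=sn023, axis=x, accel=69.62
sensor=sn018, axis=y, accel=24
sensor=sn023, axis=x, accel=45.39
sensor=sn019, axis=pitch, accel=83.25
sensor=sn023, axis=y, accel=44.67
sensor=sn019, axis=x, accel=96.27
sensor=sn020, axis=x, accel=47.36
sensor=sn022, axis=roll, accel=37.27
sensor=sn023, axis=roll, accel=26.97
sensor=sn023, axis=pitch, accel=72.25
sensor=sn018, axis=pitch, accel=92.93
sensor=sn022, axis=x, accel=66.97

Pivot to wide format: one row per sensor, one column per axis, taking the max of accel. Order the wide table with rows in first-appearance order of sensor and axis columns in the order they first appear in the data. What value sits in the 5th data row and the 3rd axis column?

With rows in first-appearance order of sensor, row 5 is sensor=sn021. axis columns in first-appearance order: roll, x, pitch, y; column 3 is pitch.
Long rows with sensor=sn021, axis=pitch: max(63.43, 82.76) = 82.76.

82.76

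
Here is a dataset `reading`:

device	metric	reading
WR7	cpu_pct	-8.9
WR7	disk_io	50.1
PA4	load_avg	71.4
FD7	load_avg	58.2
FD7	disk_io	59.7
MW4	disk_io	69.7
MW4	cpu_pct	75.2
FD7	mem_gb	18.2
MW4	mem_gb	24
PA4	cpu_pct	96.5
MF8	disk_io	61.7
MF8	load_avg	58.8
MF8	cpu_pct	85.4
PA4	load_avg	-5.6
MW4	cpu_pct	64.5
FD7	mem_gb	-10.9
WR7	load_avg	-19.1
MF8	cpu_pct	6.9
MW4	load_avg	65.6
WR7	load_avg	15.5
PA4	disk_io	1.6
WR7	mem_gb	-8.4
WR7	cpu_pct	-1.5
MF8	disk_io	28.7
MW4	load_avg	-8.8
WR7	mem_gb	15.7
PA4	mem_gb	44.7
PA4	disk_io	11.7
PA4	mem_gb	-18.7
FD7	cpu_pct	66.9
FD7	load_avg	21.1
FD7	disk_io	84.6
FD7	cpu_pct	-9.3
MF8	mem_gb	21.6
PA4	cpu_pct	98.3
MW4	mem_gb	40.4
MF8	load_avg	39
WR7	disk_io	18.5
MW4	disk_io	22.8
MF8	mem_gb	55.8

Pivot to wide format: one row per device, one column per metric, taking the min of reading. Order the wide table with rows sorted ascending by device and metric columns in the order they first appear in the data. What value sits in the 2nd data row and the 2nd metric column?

With rows sorted ascending by device, row 2 is device=MF8. metric columns in first-appearance order: cpu_pct, disk_io, load_avg, mem_gb; column 2 is disk_io.
Long rows with device=MF8, metric=disk_io: min(61.7, 28.7) = 28.7.

28.7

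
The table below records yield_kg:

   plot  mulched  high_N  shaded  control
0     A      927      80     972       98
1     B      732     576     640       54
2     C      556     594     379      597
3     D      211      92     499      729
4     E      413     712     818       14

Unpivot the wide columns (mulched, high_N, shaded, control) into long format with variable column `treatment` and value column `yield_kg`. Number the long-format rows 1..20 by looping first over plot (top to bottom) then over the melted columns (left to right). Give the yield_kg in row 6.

576

20 rows total (5 × 4). Row 6: index ⌊(6-1)/4⌋ = 1 into plot → B; (6-1) mod 4 = 1 into the melted columns → high_N.
So row 6 is (B, high_N, 576); yield_kg = 576.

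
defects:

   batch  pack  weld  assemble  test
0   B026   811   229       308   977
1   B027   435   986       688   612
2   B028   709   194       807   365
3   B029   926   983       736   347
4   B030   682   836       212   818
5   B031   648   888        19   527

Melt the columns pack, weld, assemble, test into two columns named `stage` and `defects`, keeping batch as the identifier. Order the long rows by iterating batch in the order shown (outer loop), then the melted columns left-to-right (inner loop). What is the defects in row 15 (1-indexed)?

24 rows total (6 × 4). Row 15: index ⌊(15-1)/4⌋ = 3 into batch → B029; (15-1) mod 4 = 2 into the melted columns → assemble.
So row 15 is (B029, assemble, 736); defects = 736.

736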